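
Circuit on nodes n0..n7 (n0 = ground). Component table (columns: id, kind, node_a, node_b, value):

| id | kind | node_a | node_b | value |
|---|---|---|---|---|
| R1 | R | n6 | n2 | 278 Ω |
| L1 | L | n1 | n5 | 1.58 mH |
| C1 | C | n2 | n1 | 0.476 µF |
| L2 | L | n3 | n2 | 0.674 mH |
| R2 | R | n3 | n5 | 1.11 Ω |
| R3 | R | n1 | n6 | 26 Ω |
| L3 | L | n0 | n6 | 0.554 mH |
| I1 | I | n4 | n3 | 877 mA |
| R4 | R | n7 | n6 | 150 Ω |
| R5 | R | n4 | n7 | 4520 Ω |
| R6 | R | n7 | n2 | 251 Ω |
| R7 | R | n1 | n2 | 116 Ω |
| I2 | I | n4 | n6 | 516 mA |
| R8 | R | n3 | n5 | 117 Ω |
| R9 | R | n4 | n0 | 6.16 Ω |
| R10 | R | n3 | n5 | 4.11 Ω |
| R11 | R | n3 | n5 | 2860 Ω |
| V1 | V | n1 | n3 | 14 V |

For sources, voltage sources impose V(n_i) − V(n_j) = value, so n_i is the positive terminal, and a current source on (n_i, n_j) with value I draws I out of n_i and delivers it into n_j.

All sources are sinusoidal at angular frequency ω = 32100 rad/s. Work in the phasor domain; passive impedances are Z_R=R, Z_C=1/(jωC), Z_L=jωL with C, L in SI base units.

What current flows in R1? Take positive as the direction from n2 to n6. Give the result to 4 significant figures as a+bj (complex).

Apply KCL at each of the 7 non-ground nodes and solve the resulting linear system.
Node n1: branches {L1, C1, R3, R7, V1} → V_1 = 22.34+24.07j
Node n2: branches {R1, C1, L2, R6, R7} → V_2 = 3.523+28.61j
Node n3: branches {L2, R2, I1, R8, R10, R11, V1} → V_3 = 8.340+24.07j
Node n4: branches {I1, R5, I2, R9} → V_4 = -8.568+0.03491j
Node n5: branches {L1, R2, R8, R10, R11} → V_5 = 8.344+23.83j
Node n6: branches {R1, R3, L3, R4, I2} → V_6 = 0.1008+24.73j
Node n7: branches {R4, R5, R6} → V_7 = 1.179+25.65j
Source currents: i(V1)=-1.092+0.05332j

0.01231+0.01394j A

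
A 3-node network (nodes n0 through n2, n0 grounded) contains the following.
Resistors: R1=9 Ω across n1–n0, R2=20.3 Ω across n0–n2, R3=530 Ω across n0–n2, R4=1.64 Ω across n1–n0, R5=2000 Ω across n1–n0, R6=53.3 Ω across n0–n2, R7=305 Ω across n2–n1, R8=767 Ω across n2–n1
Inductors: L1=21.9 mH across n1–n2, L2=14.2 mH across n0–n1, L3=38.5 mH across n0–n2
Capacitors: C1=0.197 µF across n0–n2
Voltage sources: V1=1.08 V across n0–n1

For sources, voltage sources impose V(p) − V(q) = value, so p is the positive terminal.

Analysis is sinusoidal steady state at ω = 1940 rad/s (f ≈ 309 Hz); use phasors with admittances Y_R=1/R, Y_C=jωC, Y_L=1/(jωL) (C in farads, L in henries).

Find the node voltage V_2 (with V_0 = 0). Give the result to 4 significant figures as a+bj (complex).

-0.1885+0.2488j V

Element admittances at ω=1940 rad/s:
  Y(R1) = 0.1111+0.000j S between n1,n0
  Y(L1) = 0.000-0.02354j S between n1,n2
  Y(R2) = 0.04926+0.000j S between n0,n2
  Y(R3) = 0.001887+0.000j S between n0,n2
  Y(C1) = 0.000+0.0003822j S between n0,n2
  Y(L2) = 0.000-0.03630j S between n0,n1
  Y(L3) = 0.000-0.01339j S between n0,n2
  Y(R4) = 0.6098+0.000j S between n1,n0
  Y(R5) = 0.0005000+0.000j S between n1,n0
  Y(R6) = 0.01876+0.000j S between n0,n2
  Y(R7) = 0.003279+0.000j S between n2,n1
  Y(R8) = 0.001304+0.000j S between n2,n1
  V1: constraint V(n0)−V(n1) = 1.08
Assemble and solve the 3×3 MNA system:
  V(n1)=-1.080+0.000j  V(n2)=-0.1885+0.2488j
  i(V1)=-0.7890+0.05905j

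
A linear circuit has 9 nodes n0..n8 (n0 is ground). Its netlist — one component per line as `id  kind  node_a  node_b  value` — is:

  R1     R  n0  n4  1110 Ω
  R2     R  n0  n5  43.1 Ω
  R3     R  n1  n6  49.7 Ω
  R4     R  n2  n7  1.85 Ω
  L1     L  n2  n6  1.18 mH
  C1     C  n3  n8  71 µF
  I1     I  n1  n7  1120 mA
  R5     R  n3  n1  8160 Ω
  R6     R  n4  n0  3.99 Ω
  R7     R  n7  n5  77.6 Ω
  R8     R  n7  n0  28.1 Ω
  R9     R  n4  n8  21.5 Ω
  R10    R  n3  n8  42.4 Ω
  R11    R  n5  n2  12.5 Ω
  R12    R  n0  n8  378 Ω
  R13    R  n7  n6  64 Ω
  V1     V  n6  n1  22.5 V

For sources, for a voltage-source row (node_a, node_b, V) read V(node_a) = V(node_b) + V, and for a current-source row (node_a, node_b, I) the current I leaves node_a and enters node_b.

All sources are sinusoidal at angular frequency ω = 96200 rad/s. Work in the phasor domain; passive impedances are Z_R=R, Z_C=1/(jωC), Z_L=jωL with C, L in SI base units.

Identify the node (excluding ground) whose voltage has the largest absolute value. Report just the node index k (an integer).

1

Apply KCL at each of the 8 non-ground nodes and solve the resulting linear system.
Node n1: branches {R3, I1, R5, V1} → V_1 = -75.99-30.00j
Node n2: branches {R4, L1, R11} → V_2 = -0.1715+0.6567j
Node n3: branches {C1, R5, R10} → V_3 = -0.2221-0.08614j
Node n4: branches {R1, R6, R9} → V_4 = -0.03458-0.01366j
Node n5: branches {R2, R7, R11} → V_5 = -0.08318+0.4326j
Node n6: branches {R3, L1, R13, V1} → V_6 = -53.49-30.00j
Node n7: branches {R4, I1, R7, R8, R13} → V_7 = 0.3151-0.1791j
Node n8: branches {C1, R9, R10, R12} → V_8 = -0.2216-0.08750j
Source currents: i(V1)=0.6580-0.003666j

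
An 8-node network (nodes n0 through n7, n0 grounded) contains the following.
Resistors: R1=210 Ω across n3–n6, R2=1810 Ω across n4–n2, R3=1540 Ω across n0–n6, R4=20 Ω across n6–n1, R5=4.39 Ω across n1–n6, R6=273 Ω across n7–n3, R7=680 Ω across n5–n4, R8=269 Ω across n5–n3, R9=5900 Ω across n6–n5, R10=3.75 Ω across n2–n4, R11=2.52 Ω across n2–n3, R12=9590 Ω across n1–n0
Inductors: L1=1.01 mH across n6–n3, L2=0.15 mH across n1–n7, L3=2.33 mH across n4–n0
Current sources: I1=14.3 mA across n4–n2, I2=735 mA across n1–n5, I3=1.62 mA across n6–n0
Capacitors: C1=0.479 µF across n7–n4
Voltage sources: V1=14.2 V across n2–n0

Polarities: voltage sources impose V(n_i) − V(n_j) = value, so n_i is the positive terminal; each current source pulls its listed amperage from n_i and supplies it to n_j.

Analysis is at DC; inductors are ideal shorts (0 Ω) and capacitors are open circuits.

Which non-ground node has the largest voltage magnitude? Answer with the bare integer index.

5

Apply KCL at each of the 7 non-ground nodes and solve the resulting linear system.
Node n1: branches {R4, R5, L2, I2, R12} → V_1 = 11.01
Node n2: branches {R2, I1, R10, R11, V1} → V_2 = 14.20
Node n3: branches {R1, L1, R6, R8, R11} → V_3 = 13.63
Node n4: branches {R2, I1, C1, L3, R7, R10} → V_4 = 0.000
Node n5: branches {R7, R8, R9, I2} → V_5 = 147.1
Node n6: branches {R1, L1, R3, R4, R5, R9, I3} → V_6 = 13.63
Node n7: branches {C1, L2, R6} → V_7 = 11.01
Source currents: i(L1)=-0.7144, i(L2)=-0.009581, i(L3)=3.996, i(V1)=-4.008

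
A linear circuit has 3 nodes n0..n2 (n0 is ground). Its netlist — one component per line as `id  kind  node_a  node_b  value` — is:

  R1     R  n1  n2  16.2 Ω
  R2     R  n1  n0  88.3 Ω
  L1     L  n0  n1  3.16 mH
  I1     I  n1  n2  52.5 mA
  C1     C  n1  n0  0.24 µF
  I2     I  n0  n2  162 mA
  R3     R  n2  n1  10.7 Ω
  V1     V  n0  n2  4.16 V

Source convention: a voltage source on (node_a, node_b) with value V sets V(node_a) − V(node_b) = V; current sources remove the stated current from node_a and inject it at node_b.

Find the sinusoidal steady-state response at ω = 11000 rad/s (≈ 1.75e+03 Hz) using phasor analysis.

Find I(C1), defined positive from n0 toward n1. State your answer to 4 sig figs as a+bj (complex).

MNA unknowns: 2 node voltages V₁..V_2 plus 1 source current (V1)
R1: Y=0.06173+0.000j on G[1,2]
R2: Y=0.01133+0.000j on G[1,0]
L1: Y=0.000-0.02877j on G[0,1]
I1: z[1]−=0.0525, z[2]+=0.0525
C1: Y=0.000+0.002640j on G[1,0]
I2: z[0]−=0.162, z[2]+=0.162
R3: Y=0.09346+0.000j on G[2,1]
V1: row V0−V2=4.16, i_V1 at 0,2
solve → V1=-4.092-0.6420j, V2=-4.160+0.000j
aux → i_V1=-0.2251+0.09964j

-0.001695+0.01080j A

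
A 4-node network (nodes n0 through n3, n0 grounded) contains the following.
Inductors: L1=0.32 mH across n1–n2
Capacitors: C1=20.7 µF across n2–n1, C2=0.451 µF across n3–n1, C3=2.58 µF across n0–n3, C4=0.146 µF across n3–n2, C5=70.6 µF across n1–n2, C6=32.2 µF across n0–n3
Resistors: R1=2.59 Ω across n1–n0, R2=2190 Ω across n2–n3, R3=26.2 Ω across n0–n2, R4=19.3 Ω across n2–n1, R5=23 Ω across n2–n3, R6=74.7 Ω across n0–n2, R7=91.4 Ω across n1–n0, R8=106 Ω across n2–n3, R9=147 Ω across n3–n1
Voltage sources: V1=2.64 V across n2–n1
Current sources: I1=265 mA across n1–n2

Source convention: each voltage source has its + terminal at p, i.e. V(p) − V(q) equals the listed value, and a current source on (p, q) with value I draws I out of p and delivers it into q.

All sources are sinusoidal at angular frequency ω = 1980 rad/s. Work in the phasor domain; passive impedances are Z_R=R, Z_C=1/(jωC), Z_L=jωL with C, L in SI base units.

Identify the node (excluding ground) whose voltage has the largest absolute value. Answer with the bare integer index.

2

MNA unknowns: 3 node voltages V₁..V_3 plus 1 source current (V1)
L1: Y=0.000-1.578j on G[1,2]
C1: Y=0.000+0.04099j on G[2,1]
C2: Y=0.000+0.0008930j on G[3,1]
C3: Y=0.000+0.005108j on G[0,3]
C4: Y=0.000+0.0002891j on G[3,2]
R1: Y=0.3861+0.000j on G[1,0]
R2: Y=0.0004566+0.000j on G[2,3]
C5: Y=0.000+0.1398j on G[1,2]
R3: Y=0.03817+0.000j on G[0,2]
R4: Y=0.05181+0.000j on G[2,1]
C6: Y=0.000+0.06376j on G[0,3]
R5: Y=0.04348+0.000j on G[2,3]
R6: Y=0.01339+0.000j on G[0,2]
R7: Y=0.01094+0.000j on G[1,0]
R8: Y=0.009434+0.000j on G[2,3]
R9: Y=0.006803+0.000j on G[3,1]
V1: row V2−V1=2.64, i_V1 at 2,1
I1: z[1]−=0.265, z[2]+=0.265
solve → V1=-0.4540-0.1148j, V2=2.186-0.1148j, V3=0.7475-0.9812j
aux → i_V1=-0.06100+3.649j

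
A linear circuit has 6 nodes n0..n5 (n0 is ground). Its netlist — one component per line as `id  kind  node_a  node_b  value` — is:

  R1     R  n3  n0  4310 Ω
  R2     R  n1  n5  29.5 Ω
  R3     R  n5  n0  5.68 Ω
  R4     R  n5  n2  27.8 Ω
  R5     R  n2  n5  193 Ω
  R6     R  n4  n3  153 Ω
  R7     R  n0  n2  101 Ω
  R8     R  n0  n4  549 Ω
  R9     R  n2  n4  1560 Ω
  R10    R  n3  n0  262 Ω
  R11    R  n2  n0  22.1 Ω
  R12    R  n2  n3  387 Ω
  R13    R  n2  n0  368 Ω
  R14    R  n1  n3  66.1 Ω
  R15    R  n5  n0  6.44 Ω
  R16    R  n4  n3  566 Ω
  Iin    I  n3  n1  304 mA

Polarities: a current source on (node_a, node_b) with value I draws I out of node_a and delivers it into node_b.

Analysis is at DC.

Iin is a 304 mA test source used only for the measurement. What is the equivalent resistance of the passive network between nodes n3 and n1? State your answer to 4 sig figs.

Apply KCL at each of the 5 non-ground nodes and solve the resulting linear system.
Node n1: branches {R2, R14, Iin} → V_1 = 2.966
Node n2: branches {R4, R5, R7, R9, R11, R12, R13} → V_2 = -0.2410
Node n3: branches {R1, R6, R10, R12, R14, R16, Iin} → V_3 = -10.98
Node n4: branches {R6, R8, R9, R16} → V_4 = -8.485
Node n5: branches {R2, R3, R4, R5, R15} → V_5 = 0.2230

R_eq = 45.89 Ω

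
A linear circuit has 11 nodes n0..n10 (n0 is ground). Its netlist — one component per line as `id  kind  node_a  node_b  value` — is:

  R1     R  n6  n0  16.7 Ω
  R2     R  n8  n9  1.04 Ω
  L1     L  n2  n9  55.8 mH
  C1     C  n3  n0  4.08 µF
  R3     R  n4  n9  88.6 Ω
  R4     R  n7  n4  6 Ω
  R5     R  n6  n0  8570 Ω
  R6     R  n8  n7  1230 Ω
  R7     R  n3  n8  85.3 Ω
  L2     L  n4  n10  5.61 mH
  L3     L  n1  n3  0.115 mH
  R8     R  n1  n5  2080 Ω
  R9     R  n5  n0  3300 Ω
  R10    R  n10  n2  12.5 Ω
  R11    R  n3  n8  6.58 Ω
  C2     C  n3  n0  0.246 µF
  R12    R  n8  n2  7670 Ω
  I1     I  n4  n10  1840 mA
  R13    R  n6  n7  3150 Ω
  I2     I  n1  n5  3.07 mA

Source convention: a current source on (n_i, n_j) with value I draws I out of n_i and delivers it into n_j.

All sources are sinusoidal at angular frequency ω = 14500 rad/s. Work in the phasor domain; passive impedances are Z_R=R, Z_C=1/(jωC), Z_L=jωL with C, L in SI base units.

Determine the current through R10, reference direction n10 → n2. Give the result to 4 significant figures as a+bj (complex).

Apply KCL at each of the 10 non-ground nodes and solve the resulting linear system.
Node n1: branches {L3, R8, I2} → V_1 = 0.01364-0.04852j
Node n2: branches {L1, R10, R12} → V_2 = -12.46+133.3j
Node n3: branches {C1, R7, L3, R11, C2} → V_3 = 0.01366-0.04653j
Node n4: branches {R3, R4, L2, I1} → V_4 = -13.10-2.702j
Node n5: branches {R8, R9, I2} → V_5 = 3.925-0.02976j
Node n6: branches {R1, R5, R13} → V_6 = -0.06847-0.01413j
Node n7: branches {R4, R6, R13} → V_7 = -13.01-2.684j
Node n8: branches {R2, R6, R7, R11, R12} → V_8 = 0.03875-0.04135j
Node n9: branches {R2, L1, R3} → V_9 = 0.05575-0.05632j
Node n10: branches {L2, R10, I1} → V_10 = -10.42+133.7j

0.1632+0.03286j A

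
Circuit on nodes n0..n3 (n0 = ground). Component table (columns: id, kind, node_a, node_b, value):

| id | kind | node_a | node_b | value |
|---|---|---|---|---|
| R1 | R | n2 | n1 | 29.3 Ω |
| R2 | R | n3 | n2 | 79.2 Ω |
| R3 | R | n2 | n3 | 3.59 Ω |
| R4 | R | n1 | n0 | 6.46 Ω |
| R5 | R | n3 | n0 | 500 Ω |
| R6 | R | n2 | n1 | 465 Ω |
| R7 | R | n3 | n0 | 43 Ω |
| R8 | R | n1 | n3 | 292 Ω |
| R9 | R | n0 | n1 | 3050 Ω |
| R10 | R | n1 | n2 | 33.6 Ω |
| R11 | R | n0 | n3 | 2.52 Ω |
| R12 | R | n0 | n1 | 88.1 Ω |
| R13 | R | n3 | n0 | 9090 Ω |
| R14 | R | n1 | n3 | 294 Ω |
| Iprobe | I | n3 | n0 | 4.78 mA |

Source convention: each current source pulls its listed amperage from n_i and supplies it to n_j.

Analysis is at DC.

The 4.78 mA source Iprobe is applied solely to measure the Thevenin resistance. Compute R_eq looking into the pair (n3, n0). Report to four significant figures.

R_eq = 2.143 Ω

Element admittances at DC:
  Y(R1) = 0.03413 S between n2,n1
  Y(R2) = 0.01263 S between n3,n2
  Y(R3) = 0.2786 S between n2,n3
  Y(R4) = 0.1548 S between n1,n0
  Y(R5) = 0.002000 S between n3,n0
  Y(R6) = 0.002151 S between n2,n1
  Y(R7) = 0.02326 S between n3,n0
  Y(R8) = 0.003425 S between n1,n3
  Y(R9) = 0.0003279 S between n0,n1
  Y(R10) = 0.02976 S between n1,n2
  Y(R11) = 0.3968 S between n0,n3
  Y(R12) = 0.01135 S between n0,n1
  Y(R13) = 0.0001100 S between n3,n0
  Y(R14) = 0.003401 S between n1,n3
  Iprobe: injects 0.00478 A into n0 (from n3)
Assemble and solve the 3×3 MNA system:
  V(n1)=-0.002736  V(n2)=-0.008855  V(n3)=-0.01024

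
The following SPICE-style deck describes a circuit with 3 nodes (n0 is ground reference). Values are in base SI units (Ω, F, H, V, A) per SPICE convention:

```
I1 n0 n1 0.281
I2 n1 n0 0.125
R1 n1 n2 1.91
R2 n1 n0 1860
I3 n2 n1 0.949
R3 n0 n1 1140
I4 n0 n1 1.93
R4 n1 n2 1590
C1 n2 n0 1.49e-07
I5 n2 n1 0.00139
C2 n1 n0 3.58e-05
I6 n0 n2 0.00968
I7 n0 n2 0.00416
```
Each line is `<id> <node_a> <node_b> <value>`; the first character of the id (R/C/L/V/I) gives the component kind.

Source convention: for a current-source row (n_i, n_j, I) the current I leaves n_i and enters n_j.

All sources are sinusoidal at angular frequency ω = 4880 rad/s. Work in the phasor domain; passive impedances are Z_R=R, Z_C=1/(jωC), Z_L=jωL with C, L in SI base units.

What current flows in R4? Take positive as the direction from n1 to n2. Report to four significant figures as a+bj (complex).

Apply KCL at each of the 2 non-ground nodes and solve the resulting linear system.
Node n1: branches {I1, I2, R1, R2, I3, R3, I4, R4, I5, C2} → V_1 = 0.1040-11.97j
Node n2: branches {R1, I3, R4, C1, I5, I6, I7} → V_2 = -1.699-11.97j

0.001134-1.482e-06j A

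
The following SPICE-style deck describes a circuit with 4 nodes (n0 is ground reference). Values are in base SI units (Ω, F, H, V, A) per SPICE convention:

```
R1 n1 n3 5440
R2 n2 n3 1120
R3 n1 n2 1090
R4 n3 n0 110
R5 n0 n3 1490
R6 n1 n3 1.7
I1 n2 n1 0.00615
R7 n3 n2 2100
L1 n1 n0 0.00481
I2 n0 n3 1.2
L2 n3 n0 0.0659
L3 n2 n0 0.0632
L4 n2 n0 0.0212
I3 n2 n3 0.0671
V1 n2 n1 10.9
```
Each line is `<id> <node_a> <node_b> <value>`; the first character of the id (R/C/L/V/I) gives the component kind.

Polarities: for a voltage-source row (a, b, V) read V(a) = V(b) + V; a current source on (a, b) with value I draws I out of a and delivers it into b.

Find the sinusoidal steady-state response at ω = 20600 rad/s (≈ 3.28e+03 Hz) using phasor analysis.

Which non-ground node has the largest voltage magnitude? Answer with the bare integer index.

Element admittances at ω=20600 rad/s:
  Y(R1) = 0.0001838+0.000j S between n1,n3
  Y(R2) = 0.0008929+0.000j S between n2,n3
  Y(R3) = 0.0009174+0.000j S between n1,n2
  Y(R4) = 0.009091+0.000j S between n3,n0
  Y(R5) = 0.0006711+0.000j S between n0,n3
  Y(R6) = 0.5882+0.000j S between n1,n3
  I1: injects 0.00615 A into n1 (from n2)
  Y(R7) = 0.0004762+0.000j S between n3,n2
  Y(L1) = 0.000-0.01009j S between n1,n0
  I2: injects 1.2 A into n3 (from n0)
  Y(L2) = 0.000-0.0007366j S between n3,n0
  Y(L3) = 0.000-0.0007681j S between n2,n0
  Y(L4) = 0.000-0.002290j S between n2,n0
  I3: injects 0.0671 A into n3 (from n2)
  V1: constraint V(n2)−V(n1) = 10.9
Assemble and solve the 4×4 MNA system:
  V(n1)=38.12+58.65j  V(n2)=49.02+58.65j  V(n3)=39.56+57.74j
  i(V1)=-0.2755+0.1486j

2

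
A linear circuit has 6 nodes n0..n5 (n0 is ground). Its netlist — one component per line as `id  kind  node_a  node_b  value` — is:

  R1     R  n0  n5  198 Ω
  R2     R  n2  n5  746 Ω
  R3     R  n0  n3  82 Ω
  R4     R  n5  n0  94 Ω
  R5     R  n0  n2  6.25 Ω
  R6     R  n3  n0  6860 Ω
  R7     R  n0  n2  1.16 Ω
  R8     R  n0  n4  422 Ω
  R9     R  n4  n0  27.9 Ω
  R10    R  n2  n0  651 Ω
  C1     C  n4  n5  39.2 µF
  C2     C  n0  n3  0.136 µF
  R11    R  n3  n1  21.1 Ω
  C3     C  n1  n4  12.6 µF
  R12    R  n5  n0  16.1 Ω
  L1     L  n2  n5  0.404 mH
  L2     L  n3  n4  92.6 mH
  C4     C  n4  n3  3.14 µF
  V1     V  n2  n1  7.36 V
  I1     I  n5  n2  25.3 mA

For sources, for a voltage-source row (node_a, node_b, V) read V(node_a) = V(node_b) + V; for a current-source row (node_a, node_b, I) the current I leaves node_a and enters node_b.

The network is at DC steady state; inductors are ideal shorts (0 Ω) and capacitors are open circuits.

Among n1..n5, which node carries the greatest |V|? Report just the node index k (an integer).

1

Apply KCL at each of the 5 non-ground nodes and solve the resulting linear system.
Node n1: branches {R11, C3, V1} → V_1 = -7.200
Node n2: branches {R2, R5, R7, R10, L1, V1, I1} → V_2 = 0.1599
Node n3: branches {R3, R6, C2, R11, L2, C4} → V_3 = -3.484
Node n4: branches {R8, R9, C1, C3, L2, C4} → V_4 = -3.484
Node n5: branches {R1, R2, R4, C1, R12, L1, I1} → V_5 = 0.1599
Source currents: i(L1)=0.03774, i(L2)=-0.1331, i(V1)=-0.1761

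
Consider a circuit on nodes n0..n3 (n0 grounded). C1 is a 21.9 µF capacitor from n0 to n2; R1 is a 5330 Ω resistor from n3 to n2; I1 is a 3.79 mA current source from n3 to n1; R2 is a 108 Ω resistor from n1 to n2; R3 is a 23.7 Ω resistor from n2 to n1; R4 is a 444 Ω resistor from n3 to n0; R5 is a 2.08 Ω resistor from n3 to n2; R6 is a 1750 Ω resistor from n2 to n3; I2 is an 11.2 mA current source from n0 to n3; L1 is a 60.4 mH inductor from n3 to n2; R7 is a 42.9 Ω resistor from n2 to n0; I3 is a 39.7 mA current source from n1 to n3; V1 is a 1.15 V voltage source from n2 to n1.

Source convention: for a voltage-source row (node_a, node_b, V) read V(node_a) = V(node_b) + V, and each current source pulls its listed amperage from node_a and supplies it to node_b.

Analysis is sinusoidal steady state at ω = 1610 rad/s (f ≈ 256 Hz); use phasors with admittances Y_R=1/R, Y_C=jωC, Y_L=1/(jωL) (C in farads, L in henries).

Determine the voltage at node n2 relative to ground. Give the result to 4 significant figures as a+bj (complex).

0.1479-0.2043j V

MNA unknowns: 3 node voltages V₁..V_3 plus 1 source current (V1)
C1: Y=0.000+0.03526j on G[0,2]
R1: Y=0.0001876+0.000j on G[3,2]
I1: z[3]−=0.00379, z[1]+=0.00379
R2: Y=0.009259+0.000j on G[1,2]
R3: Y=0.04219+0.000j on G[2,1]
R4: Y=0.002252+0.000j on G[3,0]
R5: Y=0.4808+0.000j on G[3,2]
R6: Y=0.0005714+0.000j on G[2,3]
I2: z[0]−=0.0112, z[3]+=0.0112
L1: Y=0.000-0.01028j on G[3,2]
R7: Y=0.02331+0.000j on G[2,0]
I3: z[1]−=0.0397, z[3]+=0.0397
V1: row V2−V1=1.15, i_V1 at 2,1
solve → V1=-1.002-0.2043j, V2=0.1479-0.2043j, V3=0.2445-0.2013j
aux → i_V1=-0.02326+0.000j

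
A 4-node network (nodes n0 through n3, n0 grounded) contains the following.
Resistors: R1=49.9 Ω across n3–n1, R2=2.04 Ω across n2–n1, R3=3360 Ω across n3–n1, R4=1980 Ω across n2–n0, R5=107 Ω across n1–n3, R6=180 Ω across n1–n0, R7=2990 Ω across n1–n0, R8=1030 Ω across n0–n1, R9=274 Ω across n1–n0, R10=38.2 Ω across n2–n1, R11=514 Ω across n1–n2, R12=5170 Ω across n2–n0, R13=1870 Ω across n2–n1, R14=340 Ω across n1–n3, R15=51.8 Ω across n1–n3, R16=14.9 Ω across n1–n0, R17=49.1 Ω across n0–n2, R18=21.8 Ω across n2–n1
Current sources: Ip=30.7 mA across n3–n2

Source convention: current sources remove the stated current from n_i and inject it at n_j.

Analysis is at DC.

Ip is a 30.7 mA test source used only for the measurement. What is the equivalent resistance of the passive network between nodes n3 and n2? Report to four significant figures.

R_eq = 20.98 Ω

MNA unknowns: 3 node voltages V₁..V_3
R1: Y=0.02004 on G[3,1]
R2: Y=0.4902 on G[2,1]
R3: Y=0.0002976 on G[3,1]
R4: Y=0.0005051 on G[2,0]
R5: Y=0.009346 on G[1,3]
R6: Y=0.005556 on G[1,0]
R7: Y=0.0003344 on G[1,0]
R8: Y=0.0009709 on G[0,1]
R9: Y=0.003650 on G[1,0]
R10: Y=0.02618 on G[2,1]
R11: Y=0.001946 on G[1,2]
R12: Y=0.0001934 on G[2,0]
R13: Y=0.0005348 on G[2,1]
R14: Y=0.002941 on G[1,3]
R15: Y=0.01931 on G[1,3]
R16: Y=0.06711 on G[1,0]
R17: Y=0.02037 on G[0,2]
R18: Y=0.04587 on G[2,1]
Ip: z[3]−=0.0307, z[2]+=0.0307
solve → V1=-0.01127, V2=0.04154, V3=-0.6025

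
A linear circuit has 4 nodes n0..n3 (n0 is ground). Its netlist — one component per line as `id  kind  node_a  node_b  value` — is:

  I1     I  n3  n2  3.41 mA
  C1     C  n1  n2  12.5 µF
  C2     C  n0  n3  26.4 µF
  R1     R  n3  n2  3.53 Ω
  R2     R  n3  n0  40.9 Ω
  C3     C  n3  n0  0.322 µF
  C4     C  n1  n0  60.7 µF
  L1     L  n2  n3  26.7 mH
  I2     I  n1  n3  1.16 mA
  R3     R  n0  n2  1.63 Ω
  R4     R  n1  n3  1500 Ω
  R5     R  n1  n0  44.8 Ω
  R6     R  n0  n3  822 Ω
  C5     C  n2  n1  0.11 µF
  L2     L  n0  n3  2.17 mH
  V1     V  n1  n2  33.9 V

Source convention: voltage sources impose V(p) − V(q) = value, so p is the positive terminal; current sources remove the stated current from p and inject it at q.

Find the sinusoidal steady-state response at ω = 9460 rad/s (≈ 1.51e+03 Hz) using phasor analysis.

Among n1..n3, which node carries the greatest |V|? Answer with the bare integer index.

Element admittances at ω=9460 rad/s:
  I1: injects 0.00341 A into n2 (from n3)
  Y(C1) = 0.000+0.1183j S between n1,n2
  Y(C2) = 0.000+0.2497j S between n0,n3
  Y(R1) = 0.2833+0.000j S between n3,n2
  Y(R2) = 0.02445+0.000j S between n3,n0
  Y(C3) = 0.000+0.003046j S between n3,n0
  Y(C4) = 0.000+0.5742j S between n1,n0
  Y(L1) = 0.000-0.003959j S between n2,n3
  I2: injects 0.00116 A into n3 (from n1)
  Y(R3) = 0.6135+0.000j S between n0,n2
  Y(R4) = 0.0006667+0.000j S between n1,n3
  Y(R5) = 0.02232+0.000j S between n1,n0
  Y(R6) = 0.001217+0.000j S between n0,n3
  Y(C5) = 0.000+0.001041j S between n2,n1
  Y(L2) = 0.000-0.04871j S between n0,n3
  V1: constraint V(n1)−V(n2) = 33.9
Assemble and solve the 4×4 MNA system:
  V(n1)=20.21-13.49j  V(n2)=-13.69-13.49j  V(n3)=-14.49-2.827j
  i(V1)=-8.219-15.34j

1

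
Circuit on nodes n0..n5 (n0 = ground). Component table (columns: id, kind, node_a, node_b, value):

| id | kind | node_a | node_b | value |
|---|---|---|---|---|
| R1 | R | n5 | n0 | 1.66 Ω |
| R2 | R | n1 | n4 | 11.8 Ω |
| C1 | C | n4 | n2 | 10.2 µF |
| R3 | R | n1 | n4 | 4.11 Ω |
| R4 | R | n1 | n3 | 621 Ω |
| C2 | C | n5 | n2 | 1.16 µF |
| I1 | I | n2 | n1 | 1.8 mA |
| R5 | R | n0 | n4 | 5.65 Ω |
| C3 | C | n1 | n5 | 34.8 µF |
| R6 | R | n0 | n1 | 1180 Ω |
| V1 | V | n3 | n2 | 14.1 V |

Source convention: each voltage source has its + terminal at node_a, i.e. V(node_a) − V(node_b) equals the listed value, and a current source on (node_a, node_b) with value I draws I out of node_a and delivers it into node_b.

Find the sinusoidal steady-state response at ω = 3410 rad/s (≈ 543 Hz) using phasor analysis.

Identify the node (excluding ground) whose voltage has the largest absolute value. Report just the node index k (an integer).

Element admittances at ω=3410 rad/s:
  Y(R1) = 0.6024+0.000j S between n5,n0
  Y(R2) = 0.08475+0.000j S between n1,n4
  Y(C1) = 0.000+0.03478j S between n4,n2
  Y(R3) = 0.2433+0.000j S between n1,n4
  Y(R4) = 0.001610+0.000j S between n1,n3
  Y(C2) = 0.000+0.003956j S between n5,n2
  I1: injects 0.0018 A into n1 (from n2)
  Y(R5) = 0.1770+0.000j S between n0,n4
  Y(C3) = 0.000+0.1187j S between n1,n5
  Y(R6) = 0.0008475+0.000j S between n0,n1
  V1: constraint V(n3)−V(n2) = 14.1
Assemble and solve the 6×6 MNA system:
  V(n1)=0.04318-0.03551j  V(n2)=-0.04020+0.6076j  V(n3)=14.06+0.6076j  V(n4)=-0.01551-0.02476j  V(n5)=0.004496+0.007326j
  i(V1)=-0.02257-0.001036j

3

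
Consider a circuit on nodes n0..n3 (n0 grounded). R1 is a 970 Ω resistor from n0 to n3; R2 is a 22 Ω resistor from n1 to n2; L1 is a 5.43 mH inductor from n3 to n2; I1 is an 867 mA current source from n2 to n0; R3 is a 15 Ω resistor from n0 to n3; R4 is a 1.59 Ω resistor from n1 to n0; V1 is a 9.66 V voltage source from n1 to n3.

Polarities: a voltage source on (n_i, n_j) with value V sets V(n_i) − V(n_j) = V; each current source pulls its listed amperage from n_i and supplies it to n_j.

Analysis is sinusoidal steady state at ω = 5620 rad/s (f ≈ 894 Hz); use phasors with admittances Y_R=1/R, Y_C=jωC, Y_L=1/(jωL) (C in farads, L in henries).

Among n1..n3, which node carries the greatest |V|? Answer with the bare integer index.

2

Apply KCL at each of the 3 non-ground nodes and solve the resulting linear system.
Node n1: branches {R2, R4, V1} → V_1 = -0.3058+0.000j
Node n2: branches {R2, L1, I1} → V_2 = -16.16-4.466j
Node n3: branches {R1, L1, R3, V1} → V_3 = -9.966+0.000j
Source currents: i(V1)=-0.5283-0.2030j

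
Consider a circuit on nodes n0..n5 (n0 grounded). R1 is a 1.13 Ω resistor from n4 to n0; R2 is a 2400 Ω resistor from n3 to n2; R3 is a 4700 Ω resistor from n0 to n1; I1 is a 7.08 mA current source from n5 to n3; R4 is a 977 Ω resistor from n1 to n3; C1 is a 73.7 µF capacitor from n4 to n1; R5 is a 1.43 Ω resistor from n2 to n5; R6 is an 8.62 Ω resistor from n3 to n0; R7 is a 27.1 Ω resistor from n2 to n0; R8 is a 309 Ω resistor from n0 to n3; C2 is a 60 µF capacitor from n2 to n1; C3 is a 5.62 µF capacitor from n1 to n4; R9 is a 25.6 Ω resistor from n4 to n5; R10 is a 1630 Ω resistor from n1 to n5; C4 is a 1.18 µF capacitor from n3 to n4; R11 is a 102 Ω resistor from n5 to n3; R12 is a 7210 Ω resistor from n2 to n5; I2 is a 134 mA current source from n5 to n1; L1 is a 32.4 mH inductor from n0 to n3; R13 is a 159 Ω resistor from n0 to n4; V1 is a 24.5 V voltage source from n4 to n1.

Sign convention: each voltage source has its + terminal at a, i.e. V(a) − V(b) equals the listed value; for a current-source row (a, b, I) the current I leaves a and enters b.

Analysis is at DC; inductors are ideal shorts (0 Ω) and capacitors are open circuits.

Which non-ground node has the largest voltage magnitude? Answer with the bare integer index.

Apply KCL at each of the 5 non-ground nodes and solve the resulting linear system.
Node n1: branches {R3, R4, C1, C2, C3, R10, I2, V1} → V_1 = -24.38
Node n2: branches {R2, R5, R7, C2, R12} → V_2 = -1.694
Node n3: branches {R2, I1, R4, R6, R8, C4, R11, L1} → V_3 = 0.000
Node n4: branches {R1, C1, C3, R9, C4, R13, V1} → V_4 = 0.1164
Node n5: branches {I1, R5, R9, R10, R11, R12, I2} → V_5 = -1.784
Source currents: i(L1)=0.03608, i(V1)=-0.1780

1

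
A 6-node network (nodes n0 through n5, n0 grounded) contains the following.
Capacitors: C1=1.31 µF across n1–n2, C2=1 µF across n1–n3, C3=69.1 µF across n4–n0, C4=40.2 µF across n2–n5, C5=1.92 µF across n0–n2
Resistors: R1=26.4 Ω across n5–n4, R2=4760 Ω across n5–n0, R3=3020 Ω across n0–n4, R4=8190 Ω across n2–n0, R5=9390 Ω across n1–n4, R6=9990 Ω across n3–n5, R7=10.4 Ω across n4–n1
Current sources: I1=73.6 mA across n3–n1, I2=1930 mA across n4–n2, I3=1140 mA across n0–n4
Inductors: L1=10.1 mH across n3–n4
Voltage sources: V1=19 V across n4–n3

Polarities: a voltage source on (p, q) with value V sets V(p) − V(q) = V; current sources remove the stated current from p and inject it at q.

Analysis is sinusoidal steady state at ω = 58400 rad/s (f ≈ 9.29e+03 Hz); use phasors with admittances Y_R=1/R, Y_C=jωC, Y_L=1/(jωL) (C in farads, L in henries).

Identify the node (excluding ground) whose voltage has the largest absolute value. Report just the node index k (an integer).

Apply KCL at each of the 5 non-ground nodes and solve the resulting linear system.
Node n1: branches {C1, C2, I1, R5, R7} → V_1 = -0.8075-8.486j
Node n2: branches {C1, I2, R4, C4, C5} → V_2 = 2.347-13.13j
Node n3: branches {C2, I1, R6, L1, V1} → V_3 = -19.06+0.08254j
Node n4: branches {R1, I2, R3, R5, C3, I3, L1, R7, V1} → V_4 = -0.06414+0.08254j
Node n5: branches {R1, R2, R6, C4} → V_5 = 2.561-13.09j
Source currents: i(V1)=-0.4290-1.033j

3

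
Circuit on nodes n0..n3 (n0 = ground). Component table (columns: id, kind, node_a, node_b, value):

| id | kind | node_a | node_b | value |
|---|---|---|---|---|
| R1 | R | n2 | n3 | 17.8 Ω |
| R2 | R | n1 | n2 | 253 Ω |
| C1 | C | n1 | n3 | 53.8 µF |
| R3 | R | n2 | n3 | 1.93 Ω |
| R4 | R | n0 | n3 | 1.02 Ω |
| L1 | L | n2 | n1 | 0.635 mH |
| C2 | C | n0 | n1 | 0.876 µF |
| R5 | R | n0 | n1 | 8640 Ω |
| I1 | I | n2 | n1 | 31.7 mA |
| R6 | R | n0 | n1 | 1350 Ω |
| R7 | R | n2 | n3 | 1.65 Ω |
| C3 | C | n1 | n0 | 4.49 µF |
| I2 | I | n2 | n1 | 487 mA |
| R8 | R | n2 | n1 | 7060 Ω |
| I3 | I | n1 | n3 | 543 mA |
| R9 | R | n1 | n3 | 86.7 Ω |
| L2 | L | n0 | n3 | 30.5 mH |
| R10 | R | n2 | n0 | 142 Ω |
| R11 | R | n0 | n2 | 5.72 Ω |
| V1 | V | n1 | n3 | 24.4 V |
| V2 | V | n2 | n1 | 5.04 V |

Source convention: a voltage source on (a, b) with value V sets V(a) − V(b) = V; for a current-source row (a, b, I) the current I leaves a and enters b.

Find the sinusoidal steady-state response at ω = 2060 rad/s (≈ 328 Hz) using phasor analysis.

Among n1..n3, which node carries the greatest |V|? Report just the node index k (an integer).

MNA unknowns: 3 node voltages V₁..V_3 plus 2 source currents (V1, V2)
R1: Y=0.05618+0.000j on G[2,3]
R2: Y=0.003953+0.000j on G[1,2]
C1: Y=0.000+0.1108j on G[1,3]
R3: Y=0.5181+0.000j on G[2,3]
R4: Y=0.9804+0.000j on G[0,3]
L1: Y=0.000-0.7645j on G[2,1]
C2: Y=0.000+0.001805j on G[0,1]
R5: Y=0.0001157+0.000j on G[0,1]
I1: z[2]−=0.0317, z[1]+=0.0317
R6: Y=0.0007407+0.000j on G[0,1]
R7: Y=0.6061+0.000j on G[2,3]
C3: Y=0.000+0.009249j on G[1,0]
I2: z[2]−=0.487, z[1]+=0.487
R8: Y=0.0001416+0.000j on G[2,1]
I3: z[1]−=0.543, z[3]+=0.543
R9: Y=0.01153+0.000j on G[1,3]
L2: Y=0.000-0.01592j on G[0,3]
R10: Y=0.007042+0.000j on G[2,0]
R11: Y=0.1748+0.000j on G[0,2]
V1: row V1−V3=24.4, i_V1 at 1,3
V2: row V2−V1=5.04, i_V2 at 2,1
solve → V1=19.78-0.2512j, V2=24.82-0.2512j, V3=-4.620-0.2512j
aux → i_V1=-40.11-2.877j, i_V2=-39.80+3.899j

2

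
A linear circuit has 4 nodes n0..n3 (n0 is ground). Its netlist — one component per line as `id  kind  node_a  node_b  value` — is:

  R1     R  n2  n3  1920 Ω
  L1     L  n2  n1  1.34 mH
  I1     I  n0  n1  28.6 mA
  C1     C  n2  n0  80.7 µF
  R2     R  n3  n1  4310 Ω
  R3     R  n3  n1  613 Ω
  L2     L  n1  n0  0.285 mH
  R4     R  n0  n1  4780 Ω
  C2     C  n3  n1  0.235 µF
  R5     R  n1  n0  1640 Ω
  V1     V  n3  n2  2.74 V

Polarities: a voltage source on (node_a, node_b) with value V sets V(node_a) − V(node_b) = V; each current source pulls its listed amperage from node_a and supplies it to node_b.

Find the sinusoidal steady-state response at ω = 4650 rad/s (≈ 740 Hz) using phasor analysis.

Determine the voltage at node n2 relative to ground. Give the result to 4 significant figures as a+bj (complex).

-0.009917-0.003206j V

Apply KCL at each of the 3 non-ground nodes and solve the resulting linear system.
Node n1: branches {L1, I1, R2, R3, L2, R4, C2, R5} → V_1 = -0.004892+0.03631j
Node n2: branches {R1, L1, C1, V1} → V_2 = -0.009917-0.003206j
Node n3: branches {R1, R2, R3, C2, V1} → V_3 = 2.730-0.003206j
Source currents: i(V1)=-0.006566-0.002915j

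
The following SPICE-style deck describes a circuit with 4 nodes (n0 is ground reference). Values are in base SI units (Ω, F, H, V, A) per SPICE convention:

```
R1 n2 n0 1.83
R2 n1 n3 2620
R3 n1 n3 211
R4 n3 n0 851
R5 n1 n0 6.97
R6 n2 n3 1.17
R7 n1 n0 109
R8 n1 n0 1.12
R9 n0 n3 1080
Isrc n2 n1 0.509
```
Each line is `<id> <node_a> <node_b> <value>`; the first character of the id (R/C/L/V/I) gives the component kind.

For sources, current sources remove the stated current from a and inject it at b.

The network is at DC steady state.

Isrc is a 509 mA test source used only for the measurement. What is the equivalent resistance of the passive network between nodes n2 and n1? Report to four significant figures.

MNA unknowns: 3 node voltages V₁..V_3
R1: Y=0.5464 on G[2,0]
R2: Y=0.0003817 on G[1,3]
R3: Y=0.004739 on G[1,3]
R4: Y=0.001175 on G[3,0]
R5: Y=0.1435 on G[1,0]
R6: Y=0.8547 on G[2,3]
R7: Y=0.009174 on G[1,0]
R8: Y=0.8929 on G[1,0]
R9: Y=0.0009259 on G[0,3]
Isrc: z[2]−=0.509, z[1]+=0.509
solve → V1=0.4801, V2=-0.9150, V3=-0.9045

R_eq = 2.741 Ω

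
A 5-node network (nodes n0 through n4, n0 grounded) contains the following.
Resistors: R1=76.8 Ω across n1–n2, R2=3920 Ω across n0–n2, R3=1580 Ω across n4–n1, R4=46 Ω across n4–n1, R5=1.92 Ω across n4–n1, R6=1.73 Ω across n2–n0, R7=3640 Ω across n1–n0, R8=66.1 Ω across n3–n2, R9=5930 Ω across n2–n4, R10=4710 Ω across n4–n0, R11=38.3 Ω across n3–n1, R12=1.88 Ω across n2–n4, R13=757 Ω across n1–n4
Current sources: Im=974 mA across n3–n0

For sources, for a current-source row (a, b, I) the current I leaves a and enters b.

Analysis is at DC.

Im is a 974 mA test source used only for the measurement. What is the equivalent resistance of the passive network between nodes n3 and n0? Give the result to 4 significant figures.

R_eq = 27.35 Ω

Element admittances at DC:
  Y(R1) = 0.01302 S between n1,n2
  Y(R2) = 0.0002551 S between n0,n2
  Y(R3) = 0.0006329 S between n4,n1
  Y(R4) = 0.02174 S between n4,n1
  Y(R5) = 0.5208 S between n4,n1
  Y(R6) = 0.5780 S between n2,n0
  Y(R7) = 0.0002747 S between n1,n0
  Y(R8) = 0.01513 S between n3,n2
  Y(R9) = 0.0001686 S between n2,n4
  Y(R10) = 0.0002123 S between n4,n0
  Y(R11) = 0.02611 S between n3,n1
  Y(R12) = 0.5319 S between n2,n4
  Y(R13) = 0.001321 S between n1,n4
  Im: injects 0.974 A into n0 (from n3)
Assemble and solve the 4×4 MNA system:
  V(n1)=-3.791  V(n2)=-1.681  V(n3)=-26.64  V(n4)=-2.748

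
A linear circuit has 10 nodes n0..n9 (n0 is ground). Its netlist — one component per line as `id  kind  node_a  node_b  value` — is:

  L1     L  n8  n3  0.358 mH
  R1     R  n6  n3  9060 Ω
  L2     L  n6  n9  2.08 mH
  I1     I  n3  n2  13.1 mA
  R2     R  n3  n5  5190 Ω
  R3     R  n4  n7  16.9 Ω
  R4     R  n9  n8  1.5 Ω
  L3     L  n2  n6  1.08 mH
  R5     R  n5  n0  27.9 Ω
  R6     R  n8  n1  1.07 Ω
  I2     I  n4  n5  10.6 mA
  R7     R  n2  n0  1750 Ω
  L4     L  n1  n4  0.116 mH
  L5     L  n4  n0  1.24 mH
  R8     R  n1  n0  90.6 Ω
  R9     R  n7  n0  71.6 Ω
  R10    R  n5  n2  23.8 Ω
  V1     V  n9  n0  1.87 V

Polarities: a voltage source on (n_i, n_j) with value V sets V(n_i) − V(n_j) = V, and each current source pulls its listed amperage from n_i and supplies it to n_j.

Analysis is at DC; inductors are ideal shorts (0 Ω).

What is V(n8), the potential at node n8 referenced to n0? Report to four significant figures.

0.7705 V

Apply KCL at each of the 9 non-ground nodes and solve the resulting linear system.
Node n1: branches {R6, L4, R8} → V_1 = 0.000
Node n2: branches {I1, L3, R7, R10} → V_2 = 1.870
Node n3: branches {L1, R1, I1, R2} → V_3 = 0.7705
Node n4: branches {R3, I2, L4, L5} → V_4 = 0.000
Node n5: branches {R2, R5, I2, R10} → V_5 = 1.144
Node n6: branches {R1, L2, L3} → V_6 = 1.870
Node n7: branches {R3, R9} → V_7 = 0.000
Node n8: branches {L1, R4, R6} → V_8 = 0.7705
Node n9: branches {L2, R4, V1} → V_9 = 1.870
Source currents: i(L1)=0.01291, i(L2)=-0.01858, i(L3)=-0.01846, i(L4)=0.7201, i(L5)=0.7095, i(V1)=-0.7516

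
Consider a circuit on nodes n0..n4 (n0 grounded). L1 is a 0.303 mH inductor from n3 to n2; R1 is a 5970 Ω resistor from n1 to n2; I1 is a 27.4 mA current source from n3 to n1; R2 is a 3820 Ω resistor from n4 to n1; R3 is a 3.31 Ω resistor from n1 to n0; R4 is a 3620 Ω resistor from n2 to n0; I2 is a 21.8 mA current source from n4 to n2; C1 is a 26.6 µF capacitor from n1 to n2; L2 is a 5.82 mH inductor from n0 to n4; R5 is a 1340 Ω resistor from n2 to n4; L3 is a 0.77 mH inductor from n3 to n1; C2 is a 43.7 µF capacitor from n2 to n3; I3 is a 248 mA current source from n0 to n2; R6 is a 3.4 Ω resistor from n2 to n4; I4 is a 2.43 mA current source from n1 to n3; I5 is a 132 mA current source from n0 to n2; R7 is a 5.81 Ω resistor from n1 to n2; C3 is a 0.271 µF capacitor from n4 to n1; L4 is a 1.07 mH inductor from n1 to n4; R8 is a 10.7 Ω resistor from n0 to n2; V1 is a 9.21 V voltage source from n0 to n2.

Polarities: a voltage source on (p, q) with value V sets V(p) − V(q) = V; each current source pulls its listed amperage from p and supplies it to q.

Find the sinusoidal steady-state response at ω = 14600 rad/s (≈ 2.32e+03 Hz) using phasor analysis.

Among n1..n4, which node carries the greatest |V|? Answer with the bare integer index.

3

MNA unknowns: 4 node voltages V₁..V_4 plus 1 source current (V1)
L1: Y=0.000-0.2261j on G[3,2]
R1: Y=0.0001675+0.000j on G[1,2]
I1: z[3]−=0.0274, z[1]+=0.0274
R2: Y=0.0002618+0.000j on G[4,1]
R3: Y=0.3021+0.000j on G[1,0]
R4: Y=0.0002762+0.000j on G[2,0]
I2: z[4]−=0.0218, z[2]+=0.0218
C1: Y=0.000+0.3884j on G[1,2]
L2: Y=0.000-0.01177j on G[0,4]
R5: Y=0.0007463+0.000j on G[2,4]
L3: Y=0.000-0.08895j on G[3,1]
C2: Y=0.000+0.6380j on G[2,3]
I3: z[0]−=0.248, z[2]+=0.248
R6: Y=0.2941+0.000j on G[2,4]
I4: z[1]−=0.00243, z[3]+=0.00243
I5: z[0]−=0.132, z[2]+=0.132
R7: Y=0.1721+0.000j on G[1,2]
C3: Y=0.000+0.003957j on G[4,1]
L4: Y=0.000-0.06401j on G[1,4]
R8: Y=0.09346+0.000j on G[0,2]
V1: row V0−V2=9.21, i_V1 at 0,2
solve → V1=-4.427-2.144j, V2=-9.210+0.000j, V3=-10.53+0.6679j, V4=-9.379-1.384j
aux → i_V1=-2.597-0.5375j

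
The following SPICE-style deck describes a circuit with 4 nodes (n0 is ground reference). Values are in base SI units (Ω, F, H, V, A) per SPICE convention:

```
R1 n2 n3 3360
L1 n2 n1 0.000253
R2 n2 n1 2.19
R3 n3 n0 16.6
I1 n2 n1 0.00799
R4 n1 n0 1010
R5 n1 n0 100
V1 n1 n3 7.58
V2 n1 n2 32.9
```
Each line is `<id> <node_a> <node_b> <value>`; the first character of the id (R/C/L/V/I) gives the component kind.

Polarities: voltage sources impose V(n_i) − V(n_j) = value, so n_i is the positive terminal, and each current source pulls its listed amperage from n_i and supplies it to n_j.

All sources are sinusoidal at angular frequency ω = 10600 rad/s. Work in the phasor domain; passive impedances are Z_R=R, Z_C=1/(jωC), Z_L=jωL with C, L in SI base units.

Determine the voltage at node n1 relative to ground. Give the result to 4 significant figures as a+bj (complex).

Apply KCL at each of the 3 non-ground nodes and solve the resulting linear system.
Node n1: branches {L1, R2, I1, R4, R5, V1, V2} → V_1 = 6.410+0.000j
Node n2: branches {R1, L1, R2, I1, V2} → V_2 = -26.49+0.000j
Node n3: branches {R1, R3, V1} → V_3 = -1.170+0.000j
Source currents: i(V1)=-0.06292+0.000j, i(V2)=-15.02+12.27j

6.410+0.000j V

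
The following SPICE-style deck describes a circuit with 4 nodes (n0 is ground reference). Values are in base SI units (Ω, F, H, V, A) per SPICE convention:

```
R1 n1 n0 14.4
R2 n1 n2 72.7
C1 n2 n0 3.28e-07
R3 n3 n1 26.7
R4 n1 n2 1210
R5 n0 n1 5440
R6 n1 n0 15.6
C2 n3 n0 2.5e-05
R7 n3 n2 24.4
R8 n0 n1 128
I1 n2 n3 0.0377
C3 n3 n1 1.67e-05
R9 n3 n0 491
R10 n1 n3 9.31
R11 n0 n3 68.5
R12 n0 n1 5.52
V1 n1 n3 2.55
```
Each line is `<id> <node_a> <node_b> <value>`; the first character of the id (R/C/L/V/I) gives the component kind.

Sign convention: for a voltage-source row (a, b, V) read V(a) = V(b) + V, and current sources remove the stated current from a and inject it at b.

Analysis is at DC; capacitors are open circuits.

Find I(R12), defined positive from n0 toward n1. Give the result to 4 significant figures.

Element admittances at DC:
  Y(R1) = 0.06944 S between n1,n0
  Y(R2) = 0.01376 S between n1,n2
  Y(C1) = 0.000 S between n2,n0
  Y(R3) = 0.03745 S between n3,n1
  Y(R4) = 0.0008264 S between n1,n2
  Y(R5) = 0.0001838 S between n0,n1
  Y(R6) = 0.06410 S between n1,n0
  Y(C2) = 0.000 S between n3,n0
  Y(R7) = 0.04098 S between n3,n2
  Y(R8) = 0.007812 S between n0,n1
  I1: injects 0.0377 A into n3 (from n2)
  Y(C3) = 0.000 S between n3,n1
  Y(R9) = 0.002037 S between n3,n0
  Y(R10) = 0.1074 S between n1,n3
  Y(R11) = 0.01460 S between n0,n3
  Y(R12) = 0.1812 S between n0,n1
  V1: constraint V(n1)−V(n3) = 2.55
Assemble and solve the 4×4 MNA system:
  V(n1)=0.1250  V(n2)=-2.434  V(n3)=-2.425
  i(V1)=-0.4471

-0.02265 A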